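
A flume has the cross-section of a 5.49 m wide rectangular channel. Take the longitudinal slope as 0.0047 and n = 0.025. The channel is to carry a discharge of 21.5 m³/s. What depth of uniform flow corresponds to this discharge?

y_n = 1.47 m

Manning's equation rearranged: A R^(2/3) = nQ / (1·√S) = 0.025 × 21.5 / (√0.0047) = 7.84.
At y = 1.86 m: A R^(2/3) = 10.94 — over.
At y = 1.47 m: A R^(2/3) = 7.839 — matches.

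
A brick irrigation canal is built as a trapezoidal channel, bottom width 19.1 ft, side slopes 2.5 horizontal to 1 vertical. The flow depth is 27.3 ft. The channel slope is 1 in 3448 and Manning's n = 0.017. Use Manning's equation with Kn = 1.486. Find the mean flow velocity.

V = 8.79 ft/s

With bottom width b = 19.1 ft and side slope z = 2.5: A = (b + zy)y = (19.1 + 2.5×27.3)×27.3 = 2385 ft²; P = b + 2y√(1+z²) = 19.1 + 2×27.3×2.693 = 166.1 ft.
Hydraulic radius R = A/P = 2385/166.1 = 14.36 ft.
From Manning's equation, V = (1.486/n) R^(2/3) S^(1/2) = (1.486/0.017) × 14.36^(2/3) × 0.00029^(1/2) = 8.79 ft/s.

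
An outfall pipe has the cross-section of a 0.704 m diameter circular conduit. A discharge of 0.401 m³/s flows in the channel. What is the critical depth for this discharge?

y_c = 0.396 m

At critical depth, Q² T / (g A³) = 1, i.e. A³/T = Q²/g = 0.401²/9.81 = 0.01639.
At y = 0.469 m: A³/T = 0.03148 — too large.
At y = 0.396 m: A³/T = 0.01642 — matches.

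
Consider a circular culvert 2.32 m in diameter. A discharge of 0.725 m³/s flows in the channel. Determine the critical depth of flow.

At critical depth, Q² T / (g A³) = 1, i.e. A³/T = Q²/g = 0.725²/9.81 = 0.05358.
At y = 0.324 m: A³/T = 0.02863 — low.
At y = 0.418 m: A³/T = 0.07801 — high.
At y = 0.38 m: A³/T = 0.05364 — ≈ 0.05358.

y_c = 0.38 m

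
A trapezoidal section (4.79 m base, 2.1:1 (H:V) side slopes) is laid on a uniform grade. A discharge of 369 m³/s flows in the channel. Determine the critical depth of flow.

y_c = 4.74 m

At critical depth, Q² T / (g A³) = 1, i.e. A³/T = Q²/g = 369²/9.81 = 13880.
Trying y = 5.87 m: A³/T = 34450 — high.
Trying y = 3.73 m: A³/T = 5103 — low.
Trying y = 4.74 m: A³/T = 13820 — matches.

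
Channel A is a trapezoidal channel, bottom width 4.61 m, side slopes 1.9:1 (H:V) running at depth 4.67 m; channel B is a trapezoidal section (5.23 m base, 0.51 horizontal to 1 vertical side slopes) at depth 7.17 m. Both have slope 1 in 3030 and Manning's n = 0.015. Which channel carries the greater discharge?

channel B

Channel A: With bottom width b = 4.61 m and side slope z = 1.9: A = (b + zy)y = (4.61 + 1.9×4.67)×4.67 = 62.97 m²; P = b + 2y√(1+z²) = 4.61 + 2×4.67×2.147 = 24.66 m. Hydraulic radius R = A/P = 62.97/24.66 = 2.553 m. Q_A = (1/0.015)·62.97·2.553^(2/3)·√0.00033 = 142.4 m³/s.
Channel B: With bottom width b = 5.23 m and side slope z = 0.51: A = (b + zy)y = (5.23 + 0.51×7.17)×7.17 = 63.72 m²; P = b + 2y√(1+z²) = 5.23 + 2×7.17×1.123 = 21.33 m. Hydraulic radius R = A/P = 63.72/21.33 = 2.988 m. Q_B = (1/0.015)·63.72·2.988^(2/3)·√0.00033 = 160.1 m³/s.
Q_A = 142.4 m³/s vs Q_B = 160.1 m³/s, so channel B carries more.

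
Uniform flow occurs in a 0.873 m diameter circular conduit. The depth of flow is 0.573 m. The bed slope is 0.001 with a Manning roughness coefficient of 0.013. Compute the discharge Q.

For a circular section of diameter D = 0.873 m at depth y = 0.573 m, the central angle is θ = 2 arccos(1 − 2y/D) = 3.778 rad. Then A = (D²/8)(θ − sin θ) = 0.4165 m² and P = Dθ/2 = 1.649 m.
Hydraulic radius R = A/P = 0.4165/1.649 = 0.2526 m.
Manning's equation: Q = (1/n) A R^(2/3) S^(1/2) = (1/0.013) × 0.4165 × 0.2526^(2/3) × 0.001^(1/2) = 0.405 m³/s.

Q = 0.405 m³/s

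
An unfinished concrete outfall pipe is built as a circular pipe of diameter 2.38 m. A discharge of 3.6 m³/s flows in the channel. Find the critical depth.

y_c = 0.858 m

At critical depth, Q² T / (g A³) = 1, i.e. A³/T = Q²/g = 3.6²/9.81 = 1.321.
Try y = 0.678 m: A³/T = 0.5305 — too small.
Try y = 0.94 m: A³/T = 1.874 — too large.
Try y = 0.858 m: A³/T = 1.319 — matches.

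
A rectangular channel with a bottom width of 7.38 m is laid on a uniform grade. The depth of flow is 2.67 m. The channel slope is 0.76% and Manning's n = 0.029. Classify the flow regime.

Flow area A = b·y = 7.38 × 2.67 = 19.7 m². Wetted perimeter P = b + 2y = 7.38 + 2×2.67 = 12.72 m.
Hydraulic radius R = A/P = 19.7/12.72 = 1.549 m.
V = (1/n) R^(2/3) √S = (1/0.029) × 1.549^(2/3) × √0.0076 = 4.025 m/s. Hydraulic depth D_h = A/T = 19.7/7.38 = 2.67 m.
Froude number Fr = V/√(g·D_h) = 4.025/√(9.81×2.67) = 0.786, which is less than 1, so the flow is subcritical.

subcritical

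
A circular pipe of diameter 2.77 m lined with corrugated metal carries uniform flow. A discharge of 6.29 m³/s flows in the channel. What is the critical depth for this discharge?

y_c = 1.1 m

At critical depth, Q² T / (g A³) = 1, i.e. A³/T = Q²/g = 6.29²/9.81 = 4.033.
Trying y = 0.912 m: A³/T = 1.985 — short.
Trying y = 1.38 m: A³/T = 9.74 — over.
Trying y = 1.1 m: A³/T = 4.087 — ≈ 4.033.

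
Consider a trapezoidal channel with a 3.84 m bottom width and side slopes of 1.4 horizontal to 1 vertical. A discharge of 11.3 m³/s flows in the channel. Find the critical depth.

y_c = 0.859 m

At critical depth, Q² T / (g A³) = 1, i.e. A³/T = Q²/g = 11.3²/9.81 = 13.02.
Try y = 0.758 m: A³/T = 8.6 — short.
Try y = 1.01 m: A³/T = 22.41 — over.
Try y = 0.859 m: A³/T = 13.01 — matches.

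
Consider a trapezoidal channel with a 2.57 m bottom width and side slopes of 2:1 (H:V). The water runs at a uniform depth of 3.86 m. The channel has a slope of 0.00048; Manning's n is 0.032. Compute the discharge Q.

With bottom width b = 2.57 m and side slope z = 2: A = (b + zy)y = (2.57 + 2×3.86)×3.86 = 39.72 m²; P = b + 2y√(1+z²) = 2.57 + 2×3.86×2.236 = 19.83 m.
Hydraulic radius R = A/P = 39.72/19.83 = 2.003 m.
Manning's equation: Q = (1/n) A R^(2/3) S^(1/2) = (1/0.032) × 39.72 × 2.003^(2/3) × 0.00048^(1/2) = 43.2 m³/s.

Q = 43.2 m³/s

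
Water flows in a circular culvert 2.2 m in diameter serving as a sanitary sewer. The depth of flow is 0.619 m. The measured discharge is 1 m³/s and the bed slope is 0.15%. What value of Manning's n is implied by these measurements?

For a circular section of diameter D = 2.2 m at depth y = 0.619 m, the central angle is θ = 2 arccos(1 − 2y/D) = 2.236 rad. Then A = (D²/8)(θ − sin θ) = 0.8772 m² and P = Dθ/2 = 2.46 m.
Hydraulic radius R = A/P = 0.8772/2.46 = 0.3566 m.
Rearranging Manning's equation: n = (1/Q) A R^(2/3) S^(1/2) = (1/1) × 0.8772 × 0.3566^(2/3) × √0.0015 = 0.0171.

n = 0.0171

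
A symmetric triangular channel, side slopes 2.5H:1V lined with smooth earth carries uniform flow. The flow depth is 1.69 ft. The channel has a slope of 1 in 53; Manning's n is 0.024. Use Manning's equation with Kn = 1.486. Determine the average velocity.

V = 7.23 ft/s

For a triangular section with side slope z = 2.5: A = zy² = 2.5×1.69² = 7.14 ft²; P = 2y√(1+z²) = 2×1.69×2.693 = 9.101 ft.
Hydraulic radius R = A/P = 7.14/9.101 = 0.7846 ft.
From Manning's equation, V = (1.486/n) R^(2/3) S^(1/2) = (1.486/0.024) × 0.7846^(2/3) × 0.01887^(1/2) = 7.23 ft/s.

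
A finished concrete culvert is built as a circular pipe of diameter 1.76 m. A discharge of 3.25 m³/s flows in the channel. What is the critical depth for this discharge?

y_c = 0.892 m

At critical depth, Q² T / (g A³) = 1, i.e. A³/T = Q²/g = 3.25²/9.81 = 1.077.
Try y = 0.761 m: A³/T = 0.5867 — short.
Try y = 0.892 m: A³/T = 1.077 — ≈ 1.077.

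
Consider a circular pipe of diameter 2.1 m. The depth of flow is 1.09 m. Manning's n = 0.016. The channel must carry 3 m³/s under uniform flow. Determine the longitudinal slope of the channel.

For a circular section of diameter D = 2.1 m at depth y = 1.09 m, the central angle is θ = 2 arccos(1 − 2y/D) = 3.218 rad. Then A = (D²/8)(θ − sin θ) = 1.816 m² and P = Dθ/2 = 3.379 m.
Hydraulic radius R = A/P = 1.816/3.379 = 0.5374 m.
From Manning's equation, S = [nQ / (1 A R^(2/3))]² = [0.016 × 3 / (1 × 1.816 × 0.5374^(2/3))]² = 0.0016.

S = 0.0016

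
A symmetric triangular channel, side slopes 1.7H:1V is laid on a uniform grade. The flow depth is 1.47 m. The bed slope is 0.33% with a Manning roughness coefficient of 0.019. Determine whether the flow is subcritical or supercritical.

subcritical

For a triangular section with side slope z = 1.7: A = zy² = 1.7×1.47² = 3.674 m²; P = 2y√(1+z²) = 2×1.47×1.972 = 5.799 m.
Hydraulic radius R = A/P = 3.674/5.799 = 0.6335 m.
V = (1/n) R^(2/3) √S = (1/0.019) × 0.6335^(2/3) × √0.0033 = 2.23 m/s. Hydraulic depth D_h = A/T = 3.674/4.998 = 0.735 m.
Froude number Fr = V/√(g·D_h) = 2.23/√(9.81×0.735) = 0.831, which is less than 1, so the flow is subcritical.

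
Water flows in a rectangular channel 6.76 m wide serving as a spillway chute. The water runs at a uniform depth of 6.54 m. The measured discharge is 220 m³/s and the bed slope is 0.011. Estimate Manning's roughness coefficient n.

n = 0.036

Flow area A = b·y = 6.76 × 6.54 = 44.21 m². Wetted perimeter P = b + 2y = 6.76 + 2×6.54 = 19.84 m.
Hydraulic radius R = A/P = 44.21/19.84 = 2.228 m.
Rearranging Manning's equation: n = (1/Q) A R^(2/3) S^(1/2) = (1/220) × 44.21 × 2.228^(2/3) × √0.011 = 0.036.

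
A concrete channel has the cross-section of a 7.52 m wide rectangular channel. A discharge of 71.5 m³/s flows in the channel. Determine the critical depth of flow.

For a rectangular channel, critical depth y_c = (q²/g)^(1/3) where q = Q/b = 71.5/7.52 = 9.508 m²/s.
So y_c = (9.508²/9.81)^(1/3) = 2.1 m.

y_c = 2.1 m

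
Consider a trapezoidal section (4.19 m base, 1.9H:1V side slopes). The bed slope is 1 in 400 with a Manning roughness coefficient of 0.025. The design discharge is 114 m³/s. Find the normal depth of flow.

Manning's equation rearranged: A R^(2/3) = nQ / (1·√S) = 0.025 × 114 / (√0.0025) = 57.
At y = 4.35 m: A R^(2/3) = 96.28 — over.
At y = 2.4 m: A R^(2/3) = 26.89 — short.
At y = 3.43 m: A R^(2/3) = 57.15 — close enough.

y_n = 3.43 m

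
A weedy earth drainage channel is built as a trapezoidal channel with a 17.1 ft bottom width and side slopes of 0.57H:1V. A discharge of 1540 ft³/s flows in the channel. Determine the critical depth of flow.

y_c = 5.89 ft

At critical depth, Q² T / (g A³) = 1, i.e. A³/T = Q²/g = 1540²/32.2 = 73650.
Try y = 7.43 ft: A³/T = 155800 — over.
Try y = 4.03 ft: A³/T = 22020 — short.
Try y = 5.89 ft: A³/T = 73460 — ≈ 73650.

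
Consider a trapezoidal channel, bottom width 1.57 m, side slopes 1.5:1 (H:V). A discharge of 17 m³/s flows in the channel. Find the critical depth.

y_c = 1.48 m

At critical depth, Q² T / (g A³) = 1, i.e. A³/T = Q²/g = 17²/9.81 = 29.46.
Try y = 1.06 m: A³/T = 7.912 — low.
Try y = 1.77 m: A³/T = 60.79 — high.
Try y = 1.48 m: A³/T = 29.36 — close enough.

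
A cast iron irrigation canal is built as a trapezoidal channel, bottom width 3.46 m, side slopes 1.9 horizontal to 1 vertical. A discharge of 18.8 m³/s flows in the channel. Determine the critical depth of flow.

At critical depth, Q² T / (g A³) = 1, i.e. A³/T = Q²/g = 18.8²/9.81 = 36.03.
Trying y = 0.823 m: A³/T = 10.73 — short.
Trying y = 1.16 m: A³/T = 36.05 — matches.

y_c = 1.16 m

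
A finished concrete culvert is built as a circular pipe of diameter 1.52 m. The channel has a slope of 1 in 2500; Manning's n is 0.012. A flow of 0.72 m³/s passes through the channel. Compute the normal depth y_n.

Manning's equation rearranged: A R^(2/3) = nQ / (1·√S) = 0.012 × 0.72 / (√0.0004) = 0.432.
Trying y = 0.797 m: A R^(2/3) = 0.5156 — too large.
Trying y = 0.718 m: A R^(2/3) = 0.4317 — matches.

y_n = 0.718 m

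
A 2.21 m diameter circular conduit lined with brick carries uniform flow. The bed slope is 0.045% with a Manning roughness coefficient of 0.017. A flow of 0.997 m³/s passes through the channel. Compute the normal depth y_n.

y_n = 0.844 m

Manning's equation rearranged: A R^(2/3) = nQ / (1·√S) = 0.017 × 0.997 / (√0.00045) = 0.799.
At y = 0.918 m: A R^(2/3) = 0.9323 — too large.
At y = 0.739 m: A R^(2/3) = 0.6229 — too small.
At y = 0.844 m: A R^(2/3) = 0.7993 — matches.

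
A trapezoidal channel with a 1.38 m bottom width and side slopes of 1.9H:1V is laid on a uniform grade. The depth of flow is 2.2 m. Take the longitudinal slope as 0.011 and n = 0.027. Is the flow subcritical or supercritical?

With bottom width b = 1.38 m and side slope z = 1.9: A = (b + zy)y = (1.38 + 1.9×2.2)×2.2 = 12.23 m²; P = b + 2y√(1+z²) = 1.38 + 2×2.2×2.147 = 10.83 m.
Hydraulic radius R = A/P = 12.23/10.83 = 1.13 m.
V = (1/n) R^(2/3) √S = (1/0.027) × 1.13^(2/3) × √0.011 = 4.214 m/s. Hydraulic depth D_h = A/T = 12.23/9.74 = 1.256 m.
Froude number Fr = V/√(g·D_h) = 4.214/√(9.81×1.256) = 1.2, which is greater than 1, so the flow is supercritical.

supercritical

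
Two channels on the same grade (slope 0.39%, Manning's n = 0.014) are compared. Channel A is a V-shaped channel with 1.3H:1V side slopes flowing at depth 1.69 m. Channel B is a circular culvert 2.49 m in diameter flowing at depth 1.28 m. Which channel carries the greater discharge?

channel A

Channel A: For a triangular section with side slope z = 1.3: A = zy² = 1.3×1.69² = 3.713 m²; P = 2y√(1+z²) = 2×1.69×1.64 = 5.544 m. Hydraulic radius R = A/P = 3.713/5.544 = 0.6698 m. Q_A = (1/0.014)·3.713·0.6698^(2/3)·√0.0039 = 12.68 m³/s.
Channel B: For a circular section of diameter D = 2.49 m at depth y = 1.28 m, the central angle is θ = 2 arccos(1 − 2y/D) = 3.198 rad. Then A = (D²/8)(θ − sin θ) = 2.522 m² and P = Dθ/2 = 3.981 m. Hydraulic radius R = A/P = 2.522/3.981 = 0.6334 m. Q_B = (1/0.014)·2.522·0.6334^(2/3)·√0.0039 = 8.297 m³/s.
Q_A = 12.68 m³/s vs Q_B = 8.297 m³/s, so channel A carries more.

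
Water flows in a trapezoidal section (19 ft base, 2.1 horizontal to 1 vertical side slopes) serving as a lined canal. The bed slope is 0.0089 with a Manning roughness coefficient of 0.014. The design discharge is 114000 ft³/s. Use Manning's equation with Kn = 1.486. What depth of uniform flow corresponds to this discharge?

y_n = 26.4 ft

Manning's equation rearranged: A R^(2/3) = nQ / (1.486·√S) = 0.014 × 114000 / (1.486 × √0.0089) = 11380.
Trying y = 33.2 ft: A R^(2/3) = 19460 — over.
Trying y = 21.3 ft: A R^(2/3) = 6914 — short.
Trying y = 26.4 ft: A R^(2/3) = 11340 — close enough.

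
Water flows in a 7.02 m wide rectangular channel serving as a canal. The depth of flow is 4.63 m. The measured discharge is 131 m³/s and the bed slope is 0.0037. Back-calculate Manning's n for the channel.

Flow area A = b·y = 7.02 × 4.63 = 32.5 m². Wetted perimeter P = b + 2y = 7.02 + 2×4.63 = 16.28 m.
Hydraulic radius R = A/P = 32.5/16.28 = 1.996 m.
Rearranging Manning's equation: n = (1/Q) A R^(2/3) S^(1/2) = (1/131) × 32.5 × 1.996^(2/3) × √0.0037 = 0.0239.

n = 0.0239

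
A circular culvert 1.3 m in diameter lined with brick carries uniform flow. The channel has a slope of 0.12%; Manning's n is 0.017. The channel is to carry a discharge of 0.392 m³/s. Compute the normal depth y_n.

Manning's equation rearranged: A R^(2/3) = nQ / (1·√S) = 0.017 × 0.392 / (√0.0012) = 0.1924.
Trying y = 0.6 m: A R^(2/3) = 0.2732 — too large.
Trying y = 0.426 m: A R^(2/3) = 0.1456 — too small.
Trying y = 0.494 m: A R^(2/3) = 0.1924 — ≈ 0.1924.

y_n = 0.494 m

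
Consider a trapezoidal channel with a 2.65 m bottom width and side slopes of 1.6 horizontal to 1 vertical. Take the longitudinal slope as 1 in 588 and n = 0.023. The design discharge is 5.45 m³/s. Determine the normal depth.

y_n = 0.969 m

Manning's equation rearranged: A R^(2/3) = nQ / (1·√S) = 0.023 × 5.45 / (√0.001701) = 3.04.
At y = 1.14 m: A R^(2/3) = 4.149 — over.
At y = 0.742 m: A R^(2/3) = 1.847 — short.
At y = 0.969 m: A R^(2/3) = 3.04 — ≈ 3.04.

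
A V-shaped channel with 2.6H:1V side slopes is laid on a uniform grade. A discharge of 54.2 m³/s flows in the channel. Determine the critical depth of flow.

y_c = 2.45 m

At critical depth, Q² T / (g A³) = 1, i.e. A³/T = Q²/g = 54.2²/9.81 = 299.5.
Trying y = 2.72 m: A³/T = 503.2 — over.
Trying y = 2.05 m: A³/T = 122.4 — short.
Trying y = 2.45 m: A³/T = 298.4 — matches.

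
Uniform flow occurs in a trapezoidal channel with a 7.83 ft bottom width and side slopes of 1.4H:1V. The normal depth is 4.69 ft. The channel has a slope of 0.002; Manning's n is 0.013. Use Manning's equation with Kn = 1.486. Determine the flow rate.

With bottom width b = 7.83 ft and side slope z = 1.4: A = (b + zy)y = (7.83 + 1.4×4.69)×4.69 = 67.52 ft²; P = b + 2y√(1+z²) = 7.83 + 2×4.69×1.72 = 23.97 ft.
Hydraulic radius R = A/P = 67.52/23.97 = 2.817 ft.
Manning's equation: Q = (1.486/n) A R^(2/3) S^(1/2) = (1.486/0.013) × 67.52 × 2.817^(2/3) × 0.002^(1/2) = 688 ft³/s.

Q = 688 ft³/s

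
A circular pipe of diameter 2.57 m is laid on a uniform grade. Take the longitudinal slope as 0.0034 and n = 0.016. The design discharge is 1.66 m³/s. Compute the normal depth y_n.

y_n = 0.596 m

Manning's equation rearranged: A R^(2/3) = nQ / (1·√S) = 0.016 × 1.66 / (√0.0034) = 0.4555.
At y = 0.482 m: A R^(2/3) = 0.2969 — short.
At y = 0.739 m: A R^(2/3) = 0.6966 — over.
At y = 0.596 m: A R^(2/3) = 0.4556 — close enough.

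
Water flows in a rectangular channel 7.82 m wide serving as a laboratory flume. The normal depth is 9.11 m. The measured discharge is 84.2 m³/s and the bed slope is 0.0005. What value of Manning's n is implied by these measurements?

n = 0.037

Flow area A = b·y = 7.82 × 9.11 = 71.24 m². Wetted perimeter P = b + 2y = 7.82 + 2×9.11 = 26.04 m.
Hydraulic radius R = A/P = 71.24/26.04 = 2.736 m.
Rearranging Manning's equation: n = (1/Q) A R^(2/3) S^(1/2) = (1/84.2) × 71.24 × 2.736^(2/3) × √0.0005 = 0.037.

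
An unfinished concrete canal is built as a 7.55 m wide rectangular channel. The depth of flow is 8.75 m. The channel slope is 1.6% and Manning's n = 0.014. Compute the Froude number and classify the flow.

supercritical

Flow area A = b·y = 7.55 × 8.75 = 66.06 m². Wetted perimeter P = b + 2y = 7.55 + 2×8.75 = 25.05 m.
Hydraulic radius R = A/P = 66.06/25.05 = 2.637 m.
V = (1/n) R^(2/3) √S = (1/0.014) × 2.637^(2/3) × √0.016 = 17.25 m/s. Hydraulic depth D_h = A/T = 66.06/7.55 = 8.75 m.
Froude number Fr = V/√(g·D_h) = 17.25/√(9.81×8.75) = 1.86, which is greater than 1, so the flow is supercritical.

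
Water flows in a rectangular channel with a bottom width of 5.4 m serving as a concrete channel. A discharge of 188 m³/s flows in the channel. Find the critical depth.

y_c = 4.98 m

For a rectangular channel, critical depth y_c = (q²/g)^(1/3) where q = Q/b = 188/5.4 = 34.81 m²/s.
So y_c = (34.81²/9.81)^(1/3) = 4.98 m.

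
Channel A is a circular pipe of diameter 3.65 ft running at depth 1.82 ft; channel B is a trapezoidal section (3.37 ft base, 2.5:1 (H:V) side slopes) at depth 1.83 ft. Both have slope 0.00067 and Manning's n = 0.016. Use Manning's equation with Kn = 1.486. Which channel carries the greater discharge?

Channel A: For a circular section of diameter D = 3.65 ft at depth y = 1.82 ft, the central angle is θ = 2 arccos(1 − 2y/D) = 3.136 rad. Then A = (D²/8)(θ − sin θ) = 5.213 ft² and P = Dθ/2 = 5.723 ft. Hydraulic radius R = A/P = 5.213/5.723 = 0.9109 ft. Q_A = (1.486/0.016)·5.213·0.9109^(2/3)·√0.00067 = 11.78 ft³/s.
Channel B: With bottom width b = 3.37 ft and side slope z = 2.5: A = (b + zy)y = (3.37 + 2.5×1.83)×1.83 = 14.54 ft²; P = b + 2y√(1+z²) = 3.37 + 2×1.83×2.693 = 13.22 ft. Hydraulic radius R = A/P = 14.54/13.22 = 1.099 ft. Q_B = (1.486/0.016)·14.54·1.099^(2/3)·√0.00067 = 37.23 ft³/s.
Q_A = 11.78 ft³/s vs Q_B = 37.23 ft³/s, so channel B carries more.

channel B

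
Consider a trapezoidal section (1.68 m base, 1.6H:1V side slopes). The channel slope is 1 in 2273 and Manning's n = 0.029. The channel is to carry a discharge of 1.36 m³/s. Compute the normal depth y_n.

Manning's equation rearranged: A R^(2/3) = nQ / (1·√S) = 0.029 × 1.36 / (√0.0004399) = 1.88.
Try y = 0.753 m: A R^(2/3) = 1.332 — low.
Try y = 1.04 m: A R^(2/3) = 2.53 — high.
Try y = 0.897 m: A R^(2/3) = 1.88 — close enough.

y_n = 0.897 m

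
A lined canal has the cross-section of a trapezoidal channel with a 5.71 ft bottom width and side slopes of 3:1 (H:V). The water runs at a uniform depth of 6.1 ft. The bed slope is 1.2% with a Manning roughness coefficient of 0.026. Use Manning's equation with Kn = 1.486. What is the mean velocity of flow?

V = 13.9 ft/s

With bottom width b = 5.71 ft and side slope z = 3: A = (b + zy)y = (5.71 + 3×6.1)×6.1 = 146.5 ft²; P = b + 2y√(1+z²) = 5.71 + 2×6.1×3.162 = 44.29 ft.
Hydraulic radius R = A/P = 146.5/44.29 = 3.307 ft.
From Manning's equation, V = (1.486/n) R^(2/3) S^(1/2) = (1.486/0.026) × 3.307^(2/3) × 0.012^(1/2) = 13.9 ft/s.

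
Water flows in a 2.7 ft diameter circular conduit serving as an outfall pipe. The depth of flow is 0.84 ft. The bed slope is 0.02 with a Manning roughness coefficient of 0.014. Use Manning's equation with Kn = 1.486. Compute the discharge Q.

Q = 13.9 ft³/s

For a circular section of diameter D = 2.7 ft at depth y = 0.84 ft, the central angle is θ = 2 arccos(1 − 2y/D) = 2.367 rad. Then A = (D²/8)(θ − sin θ) = 1.519 ft² and P = Dθ/2 = 3.195 ft.
Hydraulic radius R = A/P = 1.519/3.195 = 0.4755 ft.
Manning's equation: Q = (1.486/n) A R^(2/3) S^(1/2) = (1.486/0.014) × 1.519 × 0.4755^(2/3) × 0.02^(1/2) = 13.9 ft³/s.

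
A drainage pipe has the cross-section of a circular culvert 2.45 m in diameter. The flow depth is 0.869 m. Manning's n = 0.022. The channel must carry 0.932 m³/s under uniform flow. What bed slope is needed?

S = 0.0005

For a circular section of diameter D = 2.45 m at depth y = 0.869 m, the central angle is θ = 2 arccos(1 − 2y/D) = 2.552 rad. Then A = (D²/8)(θ − sin θ) = 1.497 m² and P = Dθ/2 = 3.126 m.
Hydraulic radius R = A/P = 1.497/3.126 = 0.479 m.
From Manning's equation, S = [nQ / (1 A R^(2/3))]² = [0.022 × 0.932 / (1 × 1.497 × 0.479^(2/3))]² = 0.0005.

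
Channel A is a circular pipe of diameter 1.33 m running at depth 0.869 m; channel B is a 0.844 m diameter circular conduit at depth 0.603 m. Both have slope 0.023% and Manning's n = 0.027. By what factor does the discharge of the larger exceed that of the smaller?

2.98

Channel A: For a circular section of diameter D = 1.33 m at depth y = 0.869 m, the central angle is θ = 2 arccos(1 − 2y/D) = 3.765 rad. Then A = (D²/8)(θ − sin θ) = 0.9616 m² and P = Dθ/2 = 2.504 m. Hydraulic radius R = A/P = 0.9616/2.504 = 0.3841 m. Q_A = (1/0.027)·0.9616·0.3841^(2/3)·√0.00023 = 0.2854 m³/s.
Channel B: For a circular section of diameter D = 0.844 m at depth y = 0.603 m, the central angle is θ = 2 arccos(1 − 2y/D) = 4.028 rad. Then A = (D²/8)(θ − sin θ) = 0.4277 m² and P = Dθ/2 = 1.7 m. Hydraulic radius R = A/P = 0.4277/1.7 = 0.2516 m. Q_B = (1/0.027)·0.4277·0.2516^(2/3)·√0.00023 = 0.09574 m³/s.
The larger discharge is 0.2854 m³/s and the smaller is 0.09574 m³/s; the ratio is 2.98.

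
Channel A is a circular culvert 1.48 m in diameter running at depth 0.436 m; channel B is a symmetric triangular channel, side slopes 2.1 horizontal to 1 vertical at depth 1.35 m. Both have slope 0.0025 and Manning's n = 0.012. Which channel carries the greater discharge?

channel B

Channel A: For a circular section of diameter D = 1.48 m at depth y = 0.436 m, the central angle is θ = 2 arccos(1 − 2y/D) = 2.295 rad. Then A = (D²/8)(θ − sin θ) = 0.4232 m² and P = Dθ/2 = 1.698 m. Hydraulic radius R = A/P = 0.4232/1.698 = 0.2492 m. Q_A = (1/0.012)·0.4232·0.2492^(2/3)·√0.0025 = 0.6984 m³/s.
Channel B: For a triangular section with side slope z = 2.1: A = zy² = 2.1×1.35² = 3.827 m²; P = 2y√(1+z²) = 2×1.35×2.326 = 6.28 m. Hydraulic radius R = A/P = 3.827/6.28 = 0.6094 m. Q_B = (1/0.012)·3.827·0.6094^(2/3)·√0.0025 = 11.46 m³/s.
Q_A = 0.6984 m³/s vs Q_B = 11.46 m³/s, so channel B carries more.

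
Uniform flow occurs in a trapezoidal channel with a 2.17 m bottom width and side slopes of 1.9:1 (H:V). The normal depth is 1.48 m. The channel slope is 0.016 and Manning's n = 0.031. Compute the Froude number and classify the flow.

With bottom width b = 2.17 m and side slope z = 1.9: A = (b + zy)y = (2.17 + 1.9×1.48)×1.48 = 7.373 m²; P = b + 2y√(1+z²) = 2.17 + 2×1.48×2.147 = 8.525 m.
Hydraulic radius R = A/P = 7.373/8.525 = 0.8649 m.
V = (1/n) R^(2/3) √S = (1/0.031) × 0.8649^(2/3) × √0.016 = 3.704 m/s. Hydraulic depth D_h = A/T = 7.373/7.794 = 0.946 m.
Froude number Fr = V/√(g·D_h) = 3.704/√(9.81×0.946) = 1.22, which is greater than 1, so the flow is supercritical.

supercritical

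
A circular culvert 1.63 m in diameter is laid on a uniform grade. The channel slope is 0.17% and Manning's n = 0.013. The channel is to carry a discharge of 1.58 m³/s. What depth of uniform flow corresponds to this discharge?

y_n = 0.751 m

Manning's equation rearranged: A R^(2/3) = nQ / (1·√S) = 0.013 × 1.58 / (√0.0017) = 0.4982.
Try y = 0.603 m: A R^(2/3) = 0.3346 — short.
Try y = 0.835 m: A R^(2/3) = 0.5974 — over.
Try y = 0.751 m: A R^(2/3) = 0.498 — matches.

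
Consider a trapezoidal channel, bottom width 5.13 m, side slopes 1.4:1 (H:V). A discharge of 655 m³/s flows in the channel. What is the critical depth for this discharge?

At critical depth, Q² T / (g A³) = 1, i.e. A³/T = Q²/g = 655²/9.81 = 43730.
At y = 8.53 m: A³/T = 106400 — over.
At y = 5.49 m: A³/T = 16990 — short.
At y = 6.91 m: A³/T = 43730 — close enough.

y_c = 6.91 m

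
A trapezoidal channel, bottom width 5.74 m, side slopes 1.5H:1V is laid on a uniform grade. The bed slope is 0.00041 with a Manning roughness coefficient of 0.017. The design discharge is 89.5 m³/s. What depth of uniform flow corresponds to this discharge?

Manning's equation rearranged: A R^(2/3) = nQ / (1·√S) = 0.017 × 89.5 / (√0.00041) = 75.14.
Trying y = 2.82 m: A R^(2/3) = 41.1 — low.
Trying y = 3.82 m: A R^(2/3) = 75.13 — close enough.

y_n = 3.82 m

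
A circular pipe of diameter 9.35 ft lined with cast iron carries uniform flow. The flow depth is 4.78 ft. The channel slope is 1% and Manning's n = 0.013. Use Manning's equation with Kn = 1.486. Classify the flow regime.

supercritical

For a circular section of diameter D = 9.35 ft at depth y = 4.78 ft, the central angle is θ = 2 arccos(1 − 2y/D) = 3.187 rad. Then A = (D²/8)(θ − sin θ) = 35.31 ft² and P = Dθ/2 = 14.9 ft.
Hydraulic radius R = A/P = 35.31/14.9 = 2.37 ft.
V = (1.486/n) R^(2/3) √S = (1.486/0.013) × 2.37^(2/3) × √0.01 = 20.32 ft/s. Hydraulic depth D_h = A/T = 35.31/9.348 = 3.778 ft.
Froude number Fr = V/√(g·D_h) = 20.32/√(32.2×3.778) = 1.84, which is greater than 1, so the flow is supercritical.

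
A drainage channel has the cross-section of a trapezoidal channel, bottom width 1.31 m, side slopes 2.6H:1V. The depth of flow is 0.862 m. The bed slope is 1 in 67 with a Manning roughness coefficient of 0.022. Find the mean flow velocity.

With bottom width b = 1.31 m and side slope z = 2.6: A = (b + zy)y = (1.31 + 2.6×0.862)×0.862 = 3.061 m²; P = b + 2y√(1+z²) = 1.31 + 2×0.862×2.786 = 6.113 m.
Hydraulic radius R = A/P = 3.061/6.113 = 0.5008 m.
From Manning's equation, V = (1/n) R^(2/3) S^(1/2) = (1/0.022) × 0.5008^(2/3) × 0.01493^(1/2) = 3.5 m/s.

V = 3.5 m/s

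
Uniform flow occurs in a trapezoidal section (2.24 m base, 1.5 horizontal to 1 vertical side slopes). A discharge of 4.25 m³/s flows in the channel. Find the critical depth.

y_c = 0.619 m

At critical depth, Q² T / (g A³) = 1, i.e. A³/T = Q²/g = 4.25²/9.81 = 1.841.
Try y = 0.695 m: A³/T = 2.745 — too large.
Try y = 0.43 m: A³/T = 0.5408 — too small.
Try y = 0.619 m: A³/T = 1.841 — ≈ 1.841.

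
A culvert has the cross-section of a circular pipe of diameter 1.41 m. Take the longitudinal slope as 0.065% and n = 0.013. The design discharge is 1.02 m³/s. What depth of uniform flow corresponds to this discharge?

Manning's equation rearranged: A R^(2/3) = nQ / (1·√S) = 0.013 × 1.02 / (√0.00065) = 0.5201.
Trying y = 0.998 m: A R^(2/3) = 0.6618 — high.
Trying y = 0.651 m: A R^(2/3) = 0.3395 — low.
Trying y = 0.842 m: A R^(2/3) = 0.5197 — matches.

y_n = 0.842 m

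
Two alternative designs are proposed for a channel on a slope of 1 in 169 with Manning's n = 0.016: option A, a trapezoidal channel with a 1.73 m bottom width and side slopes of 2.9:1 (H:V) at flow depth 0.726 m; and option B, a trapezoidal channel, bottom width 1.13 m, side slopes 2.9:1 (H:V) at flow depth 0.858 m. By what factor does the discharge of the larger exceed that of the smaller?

Channel A: With bottom width b = 1.73 m and side slope z = 2.9: A = (b + zy)y = (1.73 + 2.9×0.726)×0.726 = 2.785 m²; P = b + 2y√(1+z²) = 1.73 + 2×0.726×3.068 = 6.184 m. Hydraulic radius R = A/P = 2.785/6.184 = 0.4503 m. Q_A = (1/0.016)·2.785·0.4503^(2/3)·√0.005917 = 7.864 m³/s.
Channel B: With bottom width b = 1.13 m and side slope z = 2.9: A = (b + zy)y = (1.13 + 2.9×0.858)×0.858 = 3.104 m²; P = b + 2y√(1+z²) = 1.13 + 2×0.858×3.068 = 6.394 m. Hydraulic radius R = A/P = 3.104/6.394 = 0.4855 m. Q_B = (1/0.016)·3.104·0.4855^(2/3)·√0.005917 = 9.22 m³/s.
The larger discharge is 9.22 m³/s and the smaller is 7.864 m³/s; the ratio is 1.17.

1.17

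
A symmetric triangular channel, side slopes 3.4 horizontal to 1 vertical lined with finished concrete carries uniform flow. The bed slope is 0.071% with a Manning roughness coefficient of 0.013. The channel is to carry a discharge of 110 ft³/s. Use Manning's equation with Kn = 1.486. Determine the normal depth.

y_n = 2.91 ft

Manning's equation rearranged: A R^(2/3) = nQ / (1.486·√S) = 0.013 × 110 / (1.486 × √0.00071) = 36.12.
Try y = 2.57 ft: A R^(2/3) = 25.82 — short.
Try y = 2.91 ft: A R^(2/3) = 35.96 — ≈ 36.12.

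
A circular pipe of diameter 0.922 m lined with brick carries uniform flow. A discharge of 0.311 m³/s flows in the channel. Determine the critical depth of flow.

At critical depth, Q² T / (g A³) = 1, i.e. A³/T = Q²/g = 0.311²/9.81 = 0.009859.
Trying y = 0.362 m: A³/T = 0.01598 — too large.
Trying y = 0.261 m: A³/T = 0.004516 — too small.
Trying y = 0.319 m: A³/T = 0.009822 — ≈ 0.009859.

y_c = 0.319 m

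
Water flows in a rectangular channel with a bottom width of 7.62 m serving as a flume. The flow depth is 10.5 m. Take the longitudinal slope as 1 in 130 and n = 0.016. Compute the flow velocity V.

V = 10.9 m/s

Flow area A = b·y = 7.62 × 10.5 = 80.01 m². Wetted perimeter P = b + 2y = 7.62 + 2×10.5 = 28.62 m.
Hydraulic radius R = A/P = 80.01/28.62 = 2.796 m.
From Manning's equation, V = (1/n) R^(2/3) S^(1/2) = (1/0.016) × 2.796^(2/3) × 0.007692^(1/2) = 10.9 m/s.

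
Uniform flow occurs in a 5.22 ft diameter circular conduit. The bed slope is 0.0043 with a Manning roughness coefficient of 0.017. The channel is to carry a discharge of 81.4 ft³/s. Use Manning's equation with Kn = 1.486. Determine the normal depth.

Manning's equation rearranged: A R^(2/3) = nQ / (1.486·√S) = 0.017 × 81.4 / (1.486 × √0.0043) = 14.2.
At y = 2.45 ft: A R^(2/3) = 11.46 — too small.
At y = 3.33 ft: A R^(2/3) = 18.82 — too large.
At y = 2.78 ft: A R^(2/3) = 14.2 — matches.

y_n = 2.78 ft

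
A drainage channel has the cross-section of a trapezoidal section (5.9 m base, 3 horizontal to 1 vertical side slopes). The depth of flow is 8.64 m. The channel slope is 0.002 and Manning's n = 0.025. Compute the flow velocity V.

V = 4.91 m/s

With bottom width b = 5.9 m and side slope z = 3: A = (b + zy)y = (5.9 + 3×8.64)×8.64 = 274.9 m²; P = b + 2y√(1+z²) = 5.9 + 2×8.64×3.162 = 60.54 m.
Hydraulic radius R = A/P = 274.9/60.54 = 4.541 m.
From Manning's equation, V = (1/n) R^(2/3) S^(1/2) = (1/0.025) × 4.541^(2/3) × 0.002^(1/2) = 4.91 m/s.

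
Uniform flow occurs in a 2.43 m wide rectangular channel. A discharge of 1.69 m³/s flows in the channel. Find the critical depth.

For a rectangular channel, critical depth y_c = (q²/g)^(1/3) where q = Q/b = 1.69/2.43 = 0.6955 m²/s.
So y_c = (0.6955²/9.81)^(1/3) = 0.367 m.

y_c = 0.367 m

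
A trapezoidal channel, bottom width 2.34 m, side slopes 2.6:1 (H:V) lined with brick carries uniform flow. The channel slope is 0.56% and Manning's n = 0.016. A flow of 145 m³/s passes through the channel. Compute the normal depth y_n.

Manning's equation rearranged: A R^(2/3) = nQ / (1·√S) = 0.016 × 145 / (√0.0056) = 31.
At y = 3.03 m: A R^(2/3) = 42.54 — too large.
At y = 1.92 m: A R^(2/3) = 14.82 — too small.
At y = 2.65 m: A R^(2/3) = 31.05 — matches.

y_n = 2.65 m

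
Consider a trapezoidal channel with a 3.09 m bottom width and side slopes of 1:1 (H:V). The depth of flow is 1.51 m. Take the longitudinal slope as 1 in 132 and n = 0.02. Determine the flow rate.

Q = 29.1 m³/s

With bottom width b = 3.09 m and side slope z = 1: A = (b + zy)y = (3.09 + 1×1.51)×1.51 = 6.946 m²; P = b + 2y√(1+z²) = 3.09 + 2×1.51×1.414 = 7.361 m.
Hydraulic radius R = A/P = 6.946/7.361 = 0.9436 m.
Manning's equation: Q = (1/n) A R^(2/3) S^(1/2) = (1/0.02) × 6.946 × 0.9436^(2/3) × 0.007576^(1/2) = 29.1 m³/s.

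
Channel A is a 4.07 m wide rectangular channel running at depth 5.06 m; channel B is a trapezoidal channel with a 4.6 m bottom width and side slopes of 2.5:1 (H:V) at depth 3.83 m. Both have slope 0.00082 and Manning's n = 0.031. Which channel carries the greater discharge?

channel B

Channel A: Flow area A = b·y = 4.07 × 5.06 = 20.59 m². Wetted perimeter P = b + 2y = 4.07 + 2×5.06 = 14.19 m. Hydraulic radius R = A/P = 20.59/14.19 = 1.451 m. Q_A = (1/0.031)·20.59·1.451^(2/3)·√0.00082 = 24.39 m³/s.
Channel B: With bottom width b = 4.6 m and side slope z = 2.5: A = (b + zy)y = (4.6 + 2.5×3.83)×3.83 = 54.29 m²; P = b + 2y√(1+z²) = 4.6 + 2×3.83×2.693 = 25.23 m. Hydraulic radius R = A/P = 54.29/25.23 = 2.152 m. Q_B = (1/0.031)·54.29·2.152^(2/3)·√0.00082 = 83.6 m³/s.
Q_A = 24.39 m³/s vs Q_B = 83.6 m³/s, so channel B carries more.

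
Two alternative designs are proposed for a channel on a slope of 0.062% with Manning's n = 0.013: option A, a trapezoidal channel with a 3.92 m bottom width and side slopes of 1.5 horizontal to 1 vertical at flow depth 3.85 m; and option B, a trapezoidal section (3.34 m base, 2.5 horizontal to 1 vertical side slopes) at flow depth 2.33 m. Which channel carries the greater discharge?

channel A

Channel A: With bottom width b = 3.92 m and side slope z = 1.5: A = (b + zy)y = (3.92 + 1.5×3.85)×3.85 = 37.33 m²; P = b + 2y√(1+z²) = 3.92 + 2×3.85×1.803 = 17.8 m. Hydraulic radius R = A/P = 37.33/17.8 = 2.097 m. Q_A = (1/0.013)·37.33·2.097^(2/3)·√0.00062 = 117.1 m³/s.
Channel B: With bottom width b = 3.34 m and side slope z = 2.5: A = (b + zy)y = (3.34 + 2.5×2.33)×2.33 = 21.35 m²; P = b + 2y√(1+z²) = 3.34 + 2×2.33×2.693 = 15.89 m. Hydraulic radius R = A/P = 21.35/15.89 = 1.344 m. Q_B = (1/0.013)·21.35·1.344^(2/3)·√0.00062 = 49.82 m³/s.
Q_A = 117.1 m³/s vs Q_B = 49.82 m³/s, so channel A carries more.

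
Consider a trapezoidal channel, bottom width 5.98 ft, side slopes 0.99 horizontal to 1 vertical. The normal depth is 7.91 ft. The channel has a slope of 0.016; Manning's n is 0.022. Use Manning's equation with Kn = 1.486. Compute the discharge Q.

Q = 2300 ft³/s

With bottom width b = 5.98 ft and side slope z = 0.99: A = (b + zy)y = (5.98 + 0.99×7.91)×7.91 = 109.2 ft²; P = b + 2y√(1+z²) = 5.98 + 2×7.91×1.407 = 28.24 ft.
Hydraulic radius R = A/P = 109.2/28.24 = 3.868 ft.
Manning's equation: Q = (1.486/n) A R^(2/3) S^(1/2) = (1.486/0.022) × 109.2 × 3.868^(2/3) × 0.016^(1/2) = 2300 ft³/s.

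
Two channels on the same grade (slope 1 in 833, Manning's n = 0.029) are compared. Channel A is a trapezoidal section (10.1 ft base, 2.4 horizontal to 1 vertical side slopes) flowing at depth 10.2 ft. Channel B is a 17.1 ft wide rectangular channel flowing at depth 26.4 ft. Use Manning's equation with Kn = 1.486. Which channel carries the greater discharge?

Channel A: With bottom width b = 10.1 ft and side slope z = 2.4: A = (b + zy)y = (10.1 + 2.4×10.2)×10.2 = 352.7 ft²; P = b + 2y√(1+z²) = 10.1 + 2×10.2×2.6 = 63.14 ft. Hydraulic radius R = A/P = 352.7/63.14 = 5.586 ft. Q_A = (1.486/0.029)·352.7·5.586^(2/3)·√0.0012 = 1972 ft³/s.
Channel B: Flow area A = b·y = 17.1 × 26.4 = 451.4 ft². Wetted perimeter P = b + 2y = 17.1 + 2×26.4 = 69.9 ft. Hydraulic radius R = A/P = 451.4/69.9 = 6.458 ft. Q_B = (1.486/0.029)·451.4·6.458^(2/3)·√0.0012 = 2780 ft³/s.
Q_A = 1972 ft³/s vs Q_B = 2780 ft³/s, so channel B carries more.

channel B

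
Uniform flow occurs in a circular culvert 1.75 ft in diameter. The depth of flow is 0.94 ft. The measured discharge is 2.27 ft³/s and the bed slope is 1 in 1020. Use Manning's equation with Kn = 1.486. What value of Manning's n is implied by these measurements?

n = 0.016

For a circular section of diameter D = 1.75 ft at depth y = 0.94 ft, the central angle is θ = 2 arccos(1 − 2y/D) = 3.29 rad. Then A = (D²/8)(θ − sin θ) = 1.316 ft² and P = Dθ/2 = 2.879 ft.
Hydraulic radius R = A/P = 1.316/2.879 = 0.4572 ft.
Rearranging Manning's equation: n = (1.486/Q) A R^(2/3) S^(1/2) = (1.486/2.27) × 1.316 × 0.4572^(2/3) × √0.0009804 = 0.016.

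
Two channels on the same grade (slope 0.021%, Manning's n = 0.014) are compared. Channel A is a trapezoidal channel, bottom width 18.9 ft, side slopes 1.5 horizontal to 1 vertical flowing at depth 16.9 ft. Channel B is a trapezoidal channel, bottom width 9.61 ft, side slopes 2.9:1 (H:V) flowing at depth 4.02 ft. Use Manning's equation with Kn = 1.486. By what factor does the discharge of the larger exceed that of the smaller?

21.1

Channel A: With bottom width b = 18.9 ft and side slope z = 1.5: A = (b + zy)y = (18.9 + 1.5×16.9)×16.9 = 747.8 ft²; P = b + 2y√(1+z²) = 18.9 + 2×16.9×1.803 = 79.83 ft. Hydraulic radius R = A/P = 747.8/79.83 = 9.367 ft. Q_A = (1.486/0.014)·747.8·9.367^(2/3)·√0.00021 = 5111 ft³/s.
Channel B: With bottom width b = 9.61 ft and side slope z = 2.9: A = (b + zy)y = (9.61 + 2.9×4.02)×4.02 = 85.5 ft²; P = b + 2y√(1+z²) = 9.61 + 2×4.02×3.068 = 34.27 ft. Hydraulic radius R = A/P = 85.5/34.27 = 2.495 ft. Q_B = (1.486/0.014)·85.5·2.495^(2/3)·√0.00021 = 241.9 ft³/s.
The larger discharge is 5111 ft³/s and the smaller is 241.9 ft³/s; the ratio is 21.1.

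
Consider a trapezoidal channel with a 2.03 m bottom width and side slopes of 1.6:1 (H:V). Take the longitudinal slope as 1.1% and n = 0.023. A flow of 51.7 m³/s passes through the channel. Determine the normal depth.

y_n = 2.02 m

Manning's equation rearranged: A R^(2/3) = nQ / (1·√S) = 0.023 × 51.7 / (√0.011) = 11.34.
At y = 1.53 m: A R^(2/3) = 6.282 — short.
At y = 2.5 m: A R^(2/3) = 18.09 — over.
At y = 2.02 m: A R^(2/3) = 11.33 — close enough.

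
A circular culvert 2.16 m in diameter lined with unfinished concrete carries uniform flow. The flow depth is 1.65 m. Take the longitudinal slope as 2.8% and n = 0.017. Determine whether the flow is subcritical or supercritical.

supercritical

For a circular section of diameter D = 2.16 m at depth y = 1.65 m, the central angle is θ = 2 arccos(1 − 2y/D) = 4.254 rad. Then A = (D²/8)(θ − sin θ) = 3.004 m² and P = Dθ/2 = 4.594 m.
Hydraulic radius R = A/P = 3.004/4.594 = 0.6538 m.
V = (1/n) R^(2/3) √S = (1/0.017) × 0.6538^(2/3) × √0.028 = 7.415 m/s. Hydraulic depth D_h = A/T = 3.004/1.835 = 1.637 m.
Froude number Fr = V/√(g·D_h) = 7.415/√(9.81×1.637) = 1.85, which is greater than 1, so the flow is supercritical.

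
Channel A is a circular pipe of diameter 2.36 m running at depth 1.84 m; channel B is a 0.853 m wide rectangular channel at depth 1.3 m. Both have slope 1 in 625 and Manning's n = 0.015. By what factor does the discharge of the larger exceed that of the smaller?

5.63

Channel A: For a circular section of diameter D = 2.36 m at depth y = 1.84 m, the central angle is θ = 2 arccos(1 − 2y/D) = 4.329 rad. Then A = (D²/8)(θ − sin θ) = 3.659 m² and P = Dθ/2 = 5.108 m. Hydraulic radius R = A/P = 3.659/5.108 = 0.7164 m. Q_A = (1/0.015)·3.659·0.7164^(2/3)·√0.0016 = 7.813 m³/s.
Channel B: Flow area A = b·y = 0.853 × 1.3 = 1.109 m². Wetted perimeter P = b + 2y = 0.853 + 2×1.3 = 3.453 m. Hydraulic radius R = A/P = 1.109/3.453 = 0.3211 m. Q_B = (1/0.015)·1.109·0.3211^(2/3)·√0.0016 = 1.387 m³/s.
The larger discharge is 7.813 m³/s and the smaller is 1.387 m³/s; the ratio is 5.63.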